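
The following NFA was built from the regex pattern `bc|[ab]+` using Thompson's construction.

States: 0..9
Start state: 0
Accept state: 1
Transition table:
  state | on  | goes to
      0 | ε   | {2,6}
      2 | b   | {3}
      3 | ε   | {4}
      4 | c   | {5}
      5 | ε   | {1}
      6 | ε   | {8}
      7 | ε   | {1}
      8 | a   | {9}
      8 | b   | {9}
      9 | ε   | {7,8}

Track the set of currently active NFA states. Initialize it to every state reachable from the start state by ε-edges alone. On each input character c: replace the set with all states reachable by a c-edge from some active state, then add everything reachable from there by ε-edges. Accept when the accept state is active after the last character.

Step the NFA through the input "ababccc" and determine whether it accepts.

start: ε-closure({0}) = {0,2,6,8}
'a' @ 1: {1,7,8,9}  ✓accept
'b' @ 2: {1,7,8,9}  ✓accept
'a' @ 3: {1,7,8,9}  ✓accept
'b' @ 4: {1,7,8,9}  ✓accept
'c' @ 5: {}  — no active states
rest 'cc' ignored (set empty)
final: {}; accept 1 not in set

Answer: REJECT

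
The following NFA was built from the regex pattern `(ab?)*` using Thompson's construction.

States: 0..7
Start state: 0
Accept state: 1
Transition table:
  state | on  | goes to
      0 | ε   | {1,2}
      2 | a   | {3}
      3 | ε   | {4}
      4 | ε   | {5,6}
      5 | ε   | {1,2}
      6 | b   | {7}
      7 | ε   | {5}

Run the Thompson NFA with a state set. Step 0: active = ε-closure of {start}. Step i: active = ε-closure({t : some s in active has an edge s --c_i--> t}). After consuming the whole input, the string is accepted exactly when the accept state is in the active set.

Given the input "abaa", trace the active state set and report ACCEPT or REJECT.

Answer: ACCEPT

Trace:
start: ε-closure({0}) = {0,1,2}
'a' @ 1: {1,2,3,4,5,6}  (accept∈set)
'b' @ 2: {1,2,5,7}  (accept∈set)
'a' @ 3: {1,2,3,4,5,6}  (accept∈set)
'a' @ 4: {1,2,3,4,5,6}  (accept∈set)
final: {1,2,3,4,5,6}; accept 1 in set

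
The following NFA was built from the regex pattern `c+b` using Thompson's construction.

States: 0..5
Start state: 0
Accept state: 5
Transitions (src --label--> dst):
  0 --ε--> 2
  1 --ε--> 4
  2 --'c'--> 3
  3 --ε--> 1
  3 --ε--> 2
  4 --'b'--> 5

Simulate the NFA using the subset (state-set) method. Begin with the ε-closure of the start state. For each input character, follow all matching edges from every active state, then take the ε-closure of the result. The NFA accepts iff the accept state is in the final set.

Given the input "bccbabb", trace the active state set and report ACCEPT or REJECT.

Answer: REJECT

Steps:
S₀ = ε-closure({0}) = {0,2}
'b' @ 1: {}  — no active states
rest 'ccbabb' ignored (set empty)
after full input: {}  (accept=5 not in)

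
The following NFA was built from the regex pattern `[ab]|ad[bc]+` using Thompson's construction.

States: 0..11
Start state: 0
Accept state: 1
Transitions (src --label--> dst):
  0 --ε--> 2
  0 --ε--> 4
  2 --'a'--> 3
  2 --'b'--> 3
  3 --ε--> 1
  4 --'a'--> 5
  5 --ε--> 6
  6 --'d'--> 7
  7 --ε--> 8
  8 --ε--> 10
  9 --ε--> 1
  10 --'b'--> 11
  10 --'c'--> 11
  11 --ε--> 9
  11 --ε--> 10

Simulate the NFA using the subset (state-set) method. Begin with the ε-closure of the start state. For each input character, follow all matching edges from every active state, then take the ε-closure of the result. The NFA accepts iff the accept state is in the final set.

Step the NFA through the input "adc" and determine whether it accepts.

start: ε-closure({0}) = {0,2,4}
'a' @ 1: {1,3,5,6}  (accept∈set)
'd' @ 2: {7,8,10}
'c' @ 3: {1,9,10,11}  (accept∈set)
end set {1,9,10,11} — state 1 in

Answer: ACCEPT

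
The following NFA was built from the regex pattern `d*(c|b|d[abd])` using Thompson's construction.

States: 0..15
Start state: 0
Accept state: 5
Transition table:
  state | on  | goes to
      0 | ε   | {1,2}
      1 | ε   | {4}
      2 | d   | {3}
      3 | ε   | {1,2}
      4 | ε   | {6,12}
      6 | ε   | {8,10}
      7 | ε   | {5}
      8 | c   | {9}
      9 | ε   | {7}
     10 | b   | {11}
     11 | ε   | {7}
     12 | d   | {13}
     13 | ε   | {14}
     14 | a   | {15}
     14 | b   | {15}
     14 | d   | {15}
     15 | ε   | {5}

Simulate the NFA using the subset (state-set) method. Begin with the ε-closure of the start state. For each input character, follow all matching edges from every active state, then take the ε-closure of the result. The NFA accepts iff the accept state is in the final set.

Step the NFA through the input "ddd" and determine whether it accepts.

Answer: ACCEPT

Steps:
S₀ = ε-closure({0}) = {0,1,2,4,6,8,10,12}
'd' @ 1: {1,2,3,4,6,8,10,12,13,14}
'd' @ 2: {1,2,3,4,5,6,8,10,12,13,14,15}  ✓accept
'd' @ 3: {1,2,3,4,5,6,8,10,12,13,14,15}  ✓accept
final: {1,2,3,4,5,6,8,10,12,13,14,15}; accept 5 in set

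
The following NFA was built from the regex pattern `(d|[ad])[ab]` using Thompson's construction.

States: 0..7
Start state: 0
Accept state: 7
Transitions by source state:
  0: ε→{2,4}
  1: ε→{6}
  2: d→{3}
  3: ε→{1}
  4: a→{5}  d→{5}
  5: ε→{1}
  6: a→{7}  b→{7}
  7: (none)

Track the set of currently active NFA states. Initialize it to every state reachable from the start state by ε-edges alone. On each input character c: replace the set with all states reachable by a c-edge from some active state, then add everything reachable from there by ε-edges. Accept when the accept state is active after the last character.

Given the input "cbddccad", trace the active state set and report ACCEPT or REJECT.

Answer: REJECT

Derivation:
S₀ = ε-closure({0}) = {0,2,4}
'c' @ 1: {}  — no active states
rest 'bddccad' ignored (set empty)
final: {}; accept 7 not in set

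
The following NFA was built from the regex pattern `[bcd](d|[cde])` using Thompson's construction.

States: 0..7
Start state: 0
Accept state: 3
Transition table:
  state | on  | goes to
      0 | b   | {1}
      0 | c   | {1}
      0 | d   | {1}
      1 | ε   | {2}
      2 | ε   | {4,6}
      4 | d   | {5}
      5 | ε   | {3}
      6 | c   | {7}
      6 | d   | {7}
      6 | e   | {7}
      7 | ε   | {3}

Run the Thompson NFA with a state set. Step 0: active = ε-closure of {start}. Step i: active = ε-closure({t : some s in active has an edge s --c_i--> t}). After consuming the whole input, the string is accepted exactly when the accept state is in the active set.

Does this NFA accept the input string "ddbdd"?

Answer: REJECT

Steps:
initial (ε-close {0}): {0}
'd' @ 1: {1,2,4,6}
'd' @ 2: {3,5,7}  (accept∈set)
'b' @ 3: {}  — dead — no transitions
rest 'dd' ignored (set empty)
end set {} — state 3 not in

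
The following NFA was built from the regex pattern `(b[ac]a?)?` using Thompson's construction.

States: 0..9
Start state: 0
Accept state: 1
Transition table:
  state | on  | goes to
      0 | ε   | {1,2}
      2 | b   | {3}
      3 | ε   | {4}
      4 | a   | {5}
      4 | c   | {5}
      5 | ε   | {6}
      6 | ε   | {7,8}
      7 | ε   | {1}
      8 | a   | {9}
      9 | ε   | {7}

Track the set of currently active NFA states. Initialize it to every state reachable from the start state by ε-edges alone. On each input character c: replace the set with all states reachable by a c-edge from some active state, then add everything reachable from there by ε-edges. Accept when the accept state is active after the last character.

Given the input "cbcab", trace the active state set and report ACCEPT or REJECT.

initial (ε-close {0}): {0,1,2}
'c' @ 1: {}  — dead — no transitions
rest 'bcab' ignored (set empty)
after full input: {}  (accept=1 not in)

Answer: REJECT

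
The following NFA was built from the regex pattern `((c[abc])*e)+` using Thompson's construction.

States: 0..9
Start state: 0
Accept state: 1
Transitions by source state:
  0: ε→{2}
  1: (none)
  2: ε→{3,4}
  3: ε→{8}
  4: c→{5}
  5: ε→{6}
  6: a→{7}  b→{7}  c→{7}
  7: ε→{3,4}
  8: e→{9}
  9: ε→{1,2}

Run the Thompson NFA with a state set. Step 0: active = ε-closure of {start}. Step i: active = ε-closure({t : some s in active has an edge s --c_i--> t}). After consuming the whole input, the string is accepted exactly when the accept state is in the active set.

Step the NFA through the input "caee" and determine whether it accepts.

Answer: ACCEPT

Derivation:
initial (ε-close {0}): {0,2,3,4,8}
'c' @ 1: {5,6}
'a' @ 2: {3,4,7,8}
'e' @ 3: {1,2,3,4,8,9}  ✓accept
'e' @ 4: {1,2,3,4,8,9}  ✓accept
end set {1,2,3,4,8,9} — state 1 in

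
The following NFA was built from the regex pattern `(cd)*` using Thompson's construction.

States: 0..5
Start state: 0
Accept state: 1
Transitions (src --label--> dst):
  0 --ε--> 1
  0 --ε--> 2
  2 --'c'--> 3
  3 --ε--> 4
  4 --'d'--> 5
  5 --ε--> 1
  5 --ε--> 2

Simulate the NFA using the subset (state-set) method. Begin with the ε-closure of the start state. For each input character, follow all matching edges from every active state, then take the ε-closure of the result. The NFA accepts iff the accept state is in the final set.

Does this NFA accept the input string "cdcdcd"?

S₀ = ε-closure({0}) = {0,1,2}
'c' @ 1: {3,4}
'd' @ 2: {1,2,5}  (accept∈set)
'c' @ 3: {3,4}
'd' @ 4: {1,2,5}  (accept∈set)
'c' @ 5: {3,4}
'd' @ 6: {1,2,5}  (accept∈set)
after full input: {1,2,5}  (accept=1 in)

Answer: ACCEPT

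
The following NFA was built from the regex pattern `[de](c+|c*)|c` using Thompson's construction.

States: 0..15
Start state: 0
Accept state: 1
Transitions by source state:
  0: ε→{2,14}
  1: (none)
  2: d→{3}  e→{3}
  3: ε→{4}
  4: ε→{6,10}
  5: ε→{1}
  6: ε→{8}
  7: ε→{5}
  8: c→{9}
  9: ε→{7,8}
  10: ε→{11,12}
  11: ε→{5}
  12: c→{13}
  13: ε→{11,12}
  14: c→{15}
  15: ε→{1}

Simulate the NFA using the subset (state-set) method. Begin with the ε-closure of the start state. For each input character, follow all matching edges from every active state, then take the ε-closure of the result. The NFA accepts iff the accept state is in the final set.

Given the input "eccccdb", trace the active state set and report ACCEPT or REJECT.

Answer: REJECT

Derivation:
start: ε-closure({0}) = {0,2,14}
'e' @ 1: {1,3,4,5,6,8,10,11,12}  [accepting]
'c' @ 2: {1,5,7,8,9,11,12,13}  [accepting]
'c' @ 3: {1,5,7,8,9,11,12,13}  [accepting]
'c' @ 4: {1,5,7,8,9,11,12,13}  [accepting]
'c' @ 5: {1,5,7,8,9,11,12,13}  [accepting]
'd' @ 6: {}  — dead — no transitions
rest 'b' ignored (set empty)
final: {}; accept 1 not in set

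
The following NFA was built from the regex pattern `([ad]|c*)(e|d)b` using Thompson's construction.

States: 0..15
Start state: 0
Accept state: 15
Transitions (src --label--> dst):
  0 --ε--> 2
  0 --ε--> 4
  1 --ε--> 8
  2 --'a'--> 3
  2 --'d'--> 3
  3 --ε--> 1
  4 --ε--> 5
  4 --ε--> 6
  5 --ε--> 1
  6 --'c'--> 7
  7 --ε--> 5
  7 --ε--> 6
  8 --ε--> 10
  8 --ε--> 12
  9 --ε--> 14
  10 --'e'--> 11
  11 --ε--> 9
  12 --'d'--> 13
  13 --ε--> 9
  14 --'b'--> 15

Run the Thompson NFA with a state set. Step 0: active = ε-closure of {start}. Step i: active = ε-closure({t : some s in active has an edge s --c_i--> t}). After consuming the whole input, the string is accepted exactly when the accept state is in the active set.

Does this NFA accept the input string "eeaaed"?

start: ε-closure({0}) = {0,1,2,4,5,6,8,10,12}
'e' @ 1: {9,11,14}
'e' @ 2: {}  — dead — no transitions
rest 'aaed' ignored (set empty)
after full input: {}  (accept=15 not in)

Answer: REJECT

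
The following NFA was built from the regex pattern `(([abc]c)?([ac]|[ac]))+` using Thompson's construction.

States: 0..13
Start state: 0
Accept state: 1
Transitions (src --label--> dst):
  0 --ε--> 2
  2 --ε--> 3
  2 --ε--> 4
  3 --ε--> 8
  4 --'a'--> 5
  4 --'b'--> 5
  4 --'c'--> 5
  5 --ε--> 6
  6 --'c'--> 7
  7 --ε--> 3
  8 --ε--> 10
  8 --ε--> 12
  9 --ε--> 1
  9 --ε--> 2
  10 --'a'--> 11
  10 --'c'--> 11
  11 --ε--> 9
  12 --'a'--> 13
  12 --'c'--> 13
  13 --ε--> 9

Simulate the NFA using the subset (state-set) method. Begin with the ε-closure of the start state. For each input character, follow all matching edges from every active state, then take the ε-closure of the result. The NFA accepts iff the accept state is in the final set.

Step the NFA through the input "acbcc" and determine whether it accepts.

initial (ε-close {0}): {0,2,3,4,8,10,12}
'a' @ 1: {1,2,3,4,5,6,8,9,10,11,12,13}  ✓accept
'c' @ 2: {1,2,3,4,5,6,7,8,9,10,11,12,13}  ✓accept
'b' @ 3: {5,6}
'c' @ 4: {3,7,8,10,12}
'c' @ 5: {1,2,3,4,8,9,10,11,12,13}  ✓accept
end set {1,2,3,4,8,9,10,11,12,13} — state 1 in

Answer: ACCEPT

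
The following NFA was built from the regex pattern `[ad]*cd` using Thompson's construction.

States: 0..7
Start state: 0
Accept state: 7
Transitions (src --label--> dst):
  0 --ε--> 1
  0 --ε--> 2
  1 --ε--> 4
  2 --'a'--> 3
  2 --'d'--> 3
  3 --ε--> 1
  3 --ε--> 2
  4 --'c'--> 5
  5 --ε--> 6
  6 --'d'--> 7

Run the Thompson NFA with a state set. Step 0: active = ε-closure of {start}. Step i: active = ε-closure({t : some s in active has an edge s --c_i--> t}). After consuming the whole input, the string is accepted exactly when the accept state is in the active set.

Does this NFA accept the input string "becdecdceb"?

Answer: REJECT

Trace:
start: ε-closure({0}) = {0,1,2,4}
'b' @ 1: {}  — no active states
rest 'ecdecdceb' ignored (set empty)
end set {} — state 7 not in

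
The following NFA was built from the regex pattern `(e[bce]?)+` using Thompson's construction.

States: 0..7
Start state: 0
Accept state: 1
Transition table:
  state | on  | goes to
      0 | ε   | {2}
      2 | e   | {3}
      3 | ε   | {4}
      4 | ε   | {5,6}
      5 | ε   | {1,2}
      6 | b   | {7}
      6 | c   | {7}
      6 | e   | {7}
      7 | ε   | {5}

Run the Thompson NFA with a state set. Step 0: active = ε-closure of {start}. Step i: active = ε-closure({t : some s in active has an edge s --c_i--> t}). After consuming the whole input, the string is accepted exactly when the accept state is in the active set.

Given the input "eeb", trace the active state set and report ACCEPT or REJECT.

Answer: ACCEPT

Derivation:
start: ε-closure({0}) = {0,2}
'e' @ 1: {1,2,3,4,5,6}  (accept∈set)
'e' @ 2: {1,2,3,4,5,6,7}  (accept∈set)
'b' @ 3: {1,2,5,7}  (accept∈set)
final: {1,2,5,7}; accept 1 in set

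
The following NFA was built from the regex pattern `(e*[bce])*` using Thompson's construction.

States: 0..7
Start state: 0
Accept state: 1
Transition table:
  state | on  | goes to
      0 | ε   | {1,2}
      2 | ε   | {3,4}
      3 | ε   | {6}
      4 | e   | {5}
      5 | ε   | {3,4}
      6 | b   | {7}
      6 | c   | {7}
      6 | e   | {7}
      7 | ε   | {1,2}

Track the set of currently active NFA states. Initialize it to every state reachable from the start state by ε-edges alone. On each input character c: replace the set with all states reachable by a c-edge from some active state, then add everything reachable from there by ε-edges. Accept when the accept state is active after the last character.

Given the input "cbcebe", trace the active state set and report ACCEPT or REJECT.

Answer: ACCEPT

Derivation:
initial (ε-close {0}): {0,1,2,3,4,6}
'c' @ 1: {1,2,3,4,6,7}  (accept∈set)
'b' @ 2: {1,2,3,4,6,7}  (accept∈set)
'c' @ 3: {1,2,3,4,6,7}  (accept∈set)
'e' @ 4: {1,2,3,4,5,6,7}  (accept∈set)
'b' @ 5: {1,2,3,4,6,7}  (accept∈set)
'e' @ 6: {1,2,3,4,5,6,7}  (accept∈set)
final: {1,2,3,4,5,6,7}; accept 1 in set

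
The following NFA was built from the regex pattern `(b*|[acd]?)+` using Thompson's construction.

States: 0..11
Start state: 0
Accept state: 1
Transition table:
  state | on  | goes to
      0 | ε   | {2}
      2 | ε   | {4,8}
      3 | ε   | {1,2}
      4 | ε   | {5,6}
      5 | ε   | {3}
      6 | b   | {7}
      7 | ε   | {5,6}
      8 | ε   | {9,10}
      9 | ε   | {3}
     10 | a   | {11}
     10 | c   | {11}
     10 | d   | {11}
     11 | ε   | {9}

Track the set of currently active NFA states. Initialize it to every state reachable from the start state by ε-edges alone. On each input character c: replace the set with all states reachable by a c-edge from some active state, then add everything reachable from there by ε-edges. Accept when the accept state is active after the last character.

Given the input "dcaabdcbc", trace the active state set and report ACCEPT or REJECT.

Answer: ACCEPT

Trace:
initial (ε-close {0}): {0,1,2,3,4,5,6,8,9,10}
'd' @ 1: {1,2,3,4,5,6,8,9,10,11}  ✓accept
'c' @ 2: {1,2,3,4,5,6,8,9,10,11}  ✓accept
'a' @ 3: {1,2,3,4,5,6,8,9,10,11}  ✓accept
'a' @ 4: {1,2,3,4,5,6,8,9,10,11}  ✓accept
'b' @ 5: {1,2,3,4,5,6,7,8,9,10}  ✓accept
'd' @ 6: {1,2,3,4,5,6,8,9,10,11}  ✓accept
'c' @ 7: {1,2,3,4,5,6,8,9,10,11}  ✓accept
'b' @ 8: {1,2,3,4,5,6,7,8,9,10}  ✓accept
'c' @ 9: {1,2,3,4,5,6,8,9,10,11}  ✓accept
end set {1,2,3,4,5,6,8,9,10,11} — state 1 in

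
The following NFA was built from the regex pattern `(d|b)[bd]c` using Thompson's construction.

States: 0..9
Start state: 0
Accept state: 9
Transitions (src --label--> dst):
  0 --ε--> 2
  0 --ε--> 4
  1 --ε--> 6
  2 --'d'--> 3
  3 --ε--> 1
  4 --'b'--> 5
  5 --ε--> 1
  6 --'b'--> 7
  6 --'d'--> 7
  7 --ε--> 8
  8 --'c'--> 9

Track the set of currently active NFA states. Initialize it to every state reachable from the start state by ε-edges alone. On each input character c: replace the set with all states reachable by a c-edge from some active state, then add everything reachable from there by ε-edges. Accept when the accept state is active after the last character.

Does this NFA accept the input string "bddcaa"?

initial (ε-close {0}): {0,2,4}
'b' @ 1: {1,5,6}
'd' @ 2: {7,8}
'd' @ 3: {}  — state set empty
rest 'caa' ignored (set empty)
end set {} — state 9 not in

Answer: REJECT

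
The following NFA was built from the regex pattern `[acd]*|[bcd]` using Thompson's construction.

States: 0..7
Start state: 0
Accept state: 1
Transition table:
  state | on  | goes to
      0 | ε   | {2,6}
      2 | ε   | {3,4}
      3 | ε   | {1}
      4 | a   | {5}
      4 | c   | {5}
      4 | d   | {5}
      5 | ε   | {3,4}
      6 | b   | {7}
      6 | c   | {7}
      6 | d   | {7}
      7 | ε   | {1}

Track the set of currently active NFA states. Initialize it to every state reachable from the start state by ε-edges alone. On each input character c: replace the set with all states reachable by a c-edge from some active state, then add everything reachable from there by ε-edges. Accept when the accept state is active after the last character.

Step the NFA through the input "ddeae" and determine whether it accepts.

Answer: REJECT

Derivation:
start: ε-closure({0}) = {0,1,2,3,4,6}
'd' @ 1: {1,3,4,5,7}  (accept∈set)
'd' @ 2: {1,3,4,5}  (accept∈set)
'e' @ 3: {}  — no active states
rest 'ae' ignored (set empty)
end set {} — state 1 not in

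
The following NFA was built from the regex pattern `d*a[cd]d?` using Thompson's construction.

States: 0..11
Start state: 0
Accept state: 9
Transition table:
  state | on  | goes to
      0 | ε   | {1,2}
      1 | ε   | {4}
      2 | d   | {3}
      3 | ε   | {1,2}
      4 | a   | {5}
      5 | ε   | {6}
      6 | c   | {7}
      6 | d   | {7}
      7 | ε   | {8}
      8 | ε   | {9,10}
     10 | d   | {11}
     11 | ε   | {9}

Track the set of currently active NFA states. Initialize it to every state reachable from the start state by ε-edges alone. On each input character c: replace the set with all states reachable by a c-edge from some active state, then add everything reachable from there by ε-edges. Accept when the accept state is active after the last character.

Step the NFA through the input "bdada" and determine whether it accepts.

start: ε-closure({0}) = {0,1,2,4}
'b' @ 1: {}  — dead — no transitions
rest 'dada' ignored (set empty)
after full input: {}  (accept=9 not in)

Answer: REJECT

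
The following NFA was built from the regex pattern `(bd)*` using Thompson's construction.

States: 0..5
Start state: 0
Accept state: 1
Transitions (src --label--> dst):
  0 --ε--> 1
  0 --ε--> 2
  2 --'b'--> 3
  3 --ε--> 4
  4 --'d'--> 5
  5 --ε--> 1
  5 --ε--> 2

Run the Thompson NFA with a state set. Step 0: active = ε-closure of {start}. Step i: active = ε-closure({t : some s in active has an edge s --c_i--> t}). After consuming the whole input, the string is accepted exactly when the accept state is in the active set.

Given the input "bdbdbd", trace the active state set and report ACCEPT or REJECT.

Answer: ACCEPT

Trace:
start: ε-closure({0}) = {0,1,2}
'b' @ 1: {3,4}
'd' @ 2: {1,2,5}  [accepting]
'b' @ 3: {3,4}
'd' @ 4: {1,2,5}  [accepting]
'b' @ 5: {3,4}
'd' @ 6: {1,2,5}  [accepting]
end set {1,2,5} — state 1 in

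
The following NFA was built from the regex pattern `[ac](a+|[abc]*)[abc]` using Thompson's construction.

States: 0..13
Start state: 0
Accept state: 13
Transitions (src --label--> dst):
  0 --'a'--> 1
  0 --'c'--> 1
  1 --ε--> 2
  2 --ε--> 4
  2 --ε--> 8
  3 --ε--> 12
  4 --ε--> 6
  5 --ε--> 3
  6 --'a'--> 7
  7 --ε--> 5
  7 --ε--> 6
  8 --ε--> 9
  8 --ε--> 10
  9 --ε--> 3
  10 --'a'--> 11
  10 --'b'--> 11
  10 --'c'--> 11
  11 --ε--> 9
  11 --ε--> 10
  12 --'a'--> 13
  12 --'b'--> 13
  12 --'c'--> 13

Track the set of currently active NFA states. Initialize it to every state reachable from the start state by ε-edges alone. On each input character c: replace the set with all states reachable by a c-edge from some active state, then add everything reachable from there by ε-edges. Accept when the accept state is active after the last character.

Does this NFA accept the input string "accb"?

start: ε-closure({0}) = {0}
'a' @ 1: {1,2,3,4,6,8,9,10,12}
'c' @ 2: {3,9,10,11,12,13}  (accept∈set)
'c' @ 3: {3,9,10,11,12,13}  (accept∈set)
'b' @ 4: {3,9,10,11,12,13}  (accept∈set)
final: {3,9,10,11,12,13}; accept 13 in set

Answer: ACCEPT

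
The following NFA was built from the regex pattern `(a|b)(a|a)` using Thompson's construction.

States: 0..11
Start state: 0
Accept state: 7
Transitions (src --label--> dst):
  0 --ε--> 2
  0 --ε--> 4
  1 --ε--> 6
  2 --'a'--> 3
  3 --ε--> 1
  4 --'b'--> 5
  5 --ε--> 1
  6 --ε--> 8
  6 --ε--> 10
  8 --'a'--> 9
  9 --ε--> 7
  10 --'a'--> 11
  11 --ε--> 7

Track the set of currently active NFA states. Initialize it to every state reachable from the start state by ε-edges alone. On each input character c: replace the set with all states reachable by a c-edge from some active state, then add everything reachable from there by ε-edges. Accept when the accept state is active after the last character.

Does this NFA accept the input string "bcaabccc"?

Answer: REJECT

Steps:
initial (ε-close {0}): {0,2,4}
'b' @ 1: {1,5,6,8,10}
'c' @ 2: {}  — state set empty
rest 'aabccc' ignored (set empty)
end set {} — state 7 not in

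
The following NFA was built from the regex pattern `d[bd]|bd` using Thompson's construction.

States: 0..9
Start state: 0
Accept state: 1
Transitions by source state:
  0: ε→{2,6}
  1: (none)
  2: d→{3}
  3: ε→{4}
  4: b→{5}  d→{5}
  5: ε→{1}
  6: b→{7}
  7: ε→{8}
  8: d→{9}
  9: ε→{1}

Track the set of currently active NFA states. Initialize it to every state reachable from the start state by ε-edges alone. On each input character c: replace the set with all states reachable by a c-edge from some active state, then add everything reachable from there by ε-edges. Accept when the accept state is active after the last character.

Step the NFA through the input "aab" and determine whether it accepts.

Answer: REJECT

Trace:
initial (ε-close {0}): {0,2,6}
'a' @ 1: {}  — no active states
rest 'ab' ignored (set empty)
final: {}; accept 1 not in set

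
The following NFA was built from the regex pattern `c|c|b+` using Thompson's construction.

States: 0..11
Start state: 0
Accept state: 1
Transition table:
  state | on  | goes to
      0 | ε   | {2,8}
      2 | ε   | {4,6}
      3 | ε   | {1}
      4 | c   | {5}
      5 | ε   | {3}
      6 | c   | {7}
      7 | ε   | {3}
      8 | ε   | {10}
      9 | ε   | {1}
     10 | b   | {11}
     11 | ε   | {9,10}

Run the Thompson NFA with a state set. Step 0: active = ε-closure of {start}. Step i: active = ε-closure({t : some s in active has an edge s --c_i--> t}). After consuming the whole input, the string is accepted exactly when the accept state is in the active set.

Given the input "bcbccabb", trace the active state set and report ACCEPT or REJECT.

Answer: REJECT

Steps:
start: ε-closure({0}) = {0,2,4,6,8,10}
'b' @ 1: {1,9,10,11}  (accept∈set)
'c' @ 2: {}  — no active states
rest 'bccabb' ignored (set empty)
final: {}; accept 1 not in set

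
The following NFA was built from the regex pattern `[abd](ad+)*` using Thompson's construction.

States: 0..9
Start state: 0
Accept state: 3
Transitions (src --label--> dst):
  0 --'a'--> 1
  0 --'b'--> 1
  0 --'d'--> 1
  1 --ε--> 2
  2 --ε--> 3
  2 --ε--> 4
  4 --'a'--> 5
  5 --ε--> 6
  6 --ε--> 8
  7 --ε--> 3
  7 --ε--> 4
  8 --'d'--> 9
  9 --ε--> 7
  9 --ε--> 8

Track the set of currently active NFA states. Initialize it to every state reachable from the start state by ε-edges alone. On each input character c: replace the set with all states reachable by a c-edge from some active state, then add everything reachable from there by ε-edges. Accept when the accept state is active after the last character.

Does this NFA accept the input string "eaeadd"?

start: ε-closure({0}) = {0}
'e' @ 1: {}  — no active states
rest 'aeadd' ignored (set empty)
end set {} — state 3 not in

Answer: REJECT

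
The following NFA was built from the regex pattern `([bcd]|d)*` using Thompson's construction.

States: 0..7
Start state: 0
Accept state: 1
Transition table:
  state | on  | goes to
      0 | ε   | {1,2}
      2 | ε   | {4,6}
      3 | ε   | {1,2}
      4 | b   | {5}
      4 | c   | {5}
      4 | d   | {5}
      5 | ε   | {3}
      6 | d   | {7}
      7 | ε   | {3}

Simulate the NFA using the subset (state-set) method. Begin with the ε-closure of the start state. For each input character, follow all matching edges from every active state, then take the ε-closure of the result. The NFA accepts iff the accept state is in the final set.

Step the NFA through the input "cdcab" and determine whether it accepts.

Answer: REJECT

Steps:
initial (ε-close {0}): {0,1,2,4,6}
'c' @ 1: {1,2,3,4,5,6}  [accepting]
'd' @ 2: {1,2,3,4,5,6,7}  [accepting]
'c' @ 3: {1,2,3,4,5,6}  [accepting]
'a' @ 4: {}  — state set empty
rest 'b' ignored (set empty)
final: {}; accept 1 not in set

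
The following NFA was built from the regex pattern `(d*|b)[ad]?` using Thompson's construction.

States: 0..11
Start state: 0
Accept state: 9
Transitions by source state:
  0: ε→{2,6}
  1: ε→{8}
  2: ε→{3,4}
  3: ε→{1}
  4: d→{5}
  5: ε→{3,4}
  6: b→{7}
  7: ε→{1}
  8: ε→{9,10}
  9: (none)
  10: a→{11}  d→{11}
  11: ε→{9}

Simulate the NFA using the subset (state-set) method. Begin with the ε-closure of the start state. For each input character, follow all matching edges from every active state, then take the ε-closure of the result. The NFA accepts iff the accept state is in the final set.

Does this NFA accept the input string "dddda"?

initial (ε-close {0}): {0,1,2,3,4,6,8,9,10}
'd' @ 1: {1,3,4,5,8,9,10,11}  (accept∈set)
'd' @ 2: {1,3,4,5,8,9,10,11}  (accept∈set)
'd' @ 3: {1,3,4,5,8,9,10,11}  (accept∈set)
'd' @ 4: {1,3,4,5,8,9,10,11}  (accept∈set)
'a' @ 5: {9,11}  (accept∈set)
end set {9,11} — state 9 in

Answer: ACCEPT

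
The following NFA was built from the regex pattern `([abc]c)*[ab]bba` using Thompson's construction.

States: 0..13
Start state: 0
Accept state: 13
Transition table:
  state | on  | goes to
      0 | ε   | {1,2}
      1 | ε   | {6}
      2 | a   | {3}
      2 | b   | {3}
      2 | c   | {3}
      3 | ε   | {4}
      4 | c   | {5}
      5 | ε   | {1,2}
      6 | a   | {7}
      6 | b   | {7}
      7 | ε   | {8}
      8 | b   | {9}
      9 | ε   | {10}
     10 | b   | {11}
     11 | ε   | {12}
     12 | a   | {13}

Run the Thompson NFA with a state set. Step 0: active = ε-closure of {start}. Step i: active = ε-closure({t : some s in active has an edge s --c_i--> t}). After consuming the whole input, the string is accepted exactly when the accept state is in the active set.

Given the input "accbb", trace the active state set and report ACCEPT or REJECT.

initial (ε-close {0}): {0,1,2,6}
'a' @ 1: {3,4,7,8}
'c' @ 2: {1,2,5,6}
'c' @ 3: {3,4}
'b' @ 4: {}  — state set empty
rest 'b' ignored (set empty)
final: {}; accept 13 not in set

Answer: REJECT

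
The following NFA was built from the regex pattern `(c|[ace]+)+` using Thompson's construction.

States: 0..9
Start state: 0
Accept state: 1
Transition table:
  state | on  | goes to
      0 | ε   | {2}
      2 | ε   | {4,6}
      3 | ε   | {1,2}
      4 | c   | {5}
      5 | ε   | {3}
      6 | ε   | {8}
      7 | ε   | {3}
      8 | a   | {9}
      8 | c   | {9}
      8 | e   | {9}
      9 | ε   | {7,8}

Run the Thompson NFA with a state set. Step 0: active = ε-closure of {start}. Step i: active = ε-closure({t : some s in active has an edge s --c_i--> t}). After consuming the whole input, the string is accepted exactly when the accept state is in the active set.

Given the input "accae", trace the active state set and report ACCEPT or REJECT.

initial (ε-close {0}): {0,2,4,6,8}
'a' @ 1: {1,2,3,4,6,7,8,9}  [accepting]
'c' @ 2: {1,2,3,4,5,6,7,8,9}  [accepting]
'c' @ 3: {1,2,3,4,5,6,7,8,9}  [accepting]
'a' @ 4: {1,2,3,4,6,7,8,9}  [accepting]
'e' @ 5: {1,2,3,4,6,7,8,9}  [accepting]
end set {1,2,3,4,6,7,8,9} — state 1 in

Answer: ACCEPT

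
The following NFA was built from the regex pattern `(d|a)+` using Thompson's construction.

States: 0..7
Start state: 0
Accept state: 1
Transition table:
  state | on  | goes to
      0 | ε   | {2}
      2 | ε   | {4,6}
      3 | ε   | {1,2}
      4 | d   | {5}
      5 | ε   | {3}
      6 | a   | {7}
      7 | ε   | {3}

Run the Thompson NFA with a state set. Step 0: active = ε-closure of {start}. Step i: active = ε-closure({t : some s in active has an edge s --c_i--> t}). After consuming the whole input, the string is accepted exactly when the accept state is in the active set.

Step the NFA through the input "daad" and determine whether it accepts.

S₀ = ε-closure({0}) = {0,2,4,6}
'd' @ 1: {1,2,3,4,5,6}  ✓accept
'a' @ 2: {1,2,3,4,6,7}  ✓accept
'a' @ 3: {1,2,3,4,6,7}  ✓accept
'd' @ 4: {1,2,3,4,5,6}  ✓accept
end set {1,2,3,4,5,6} — state 1 in

Answer: ACCEPT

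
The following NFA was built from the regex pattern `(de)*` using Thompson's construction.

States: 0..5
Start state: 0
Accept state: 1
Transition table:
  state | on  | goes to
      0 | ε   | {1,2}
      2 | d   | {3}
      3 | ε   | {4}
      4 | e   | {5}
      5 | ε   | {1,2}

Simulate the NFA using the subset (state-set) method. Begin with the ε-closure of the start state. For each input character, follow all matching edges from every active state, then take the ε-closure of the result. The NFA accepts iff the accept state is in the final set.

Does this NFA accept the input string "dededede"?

Answer: ACCEPT

Trace:
initial (ε-close {0}): {0,1,2}
'd' @ 1: {3,4}
'e' @ 2: {1,2,5}  (accept∈set)
'd' @ 3: {3,4}
'e' @ 4: {1,2,5}  (accept∈set)
'd' @ 5: {3,4}
'e' @ 6: {1,2,5}  (accept∈set)
'd' @ 7: {3,4}
'e' @ 8: {1,2,5}  (accept∈set)
final: {1,2,5}; accept 1 in set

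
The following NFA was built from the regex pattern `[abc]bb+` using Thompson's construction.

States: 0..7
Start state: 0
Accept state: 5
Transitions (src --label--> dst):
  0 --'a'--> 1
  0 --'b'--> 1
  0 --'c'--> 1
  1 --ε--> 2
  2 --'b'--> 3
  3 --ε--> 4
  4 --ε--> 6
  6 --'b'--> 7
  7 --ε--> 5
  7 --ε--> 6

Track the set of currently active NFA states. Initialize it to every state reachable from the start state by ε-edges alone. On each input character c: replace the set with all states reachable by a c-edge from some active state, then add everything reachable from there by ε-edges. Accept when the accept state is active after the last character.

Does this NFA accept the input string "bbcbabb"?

Answer: REJECT

Derivation:
start: ε-closure({0}) = {0}
'b' @ 1: {1,2}
'b' @ 2: {3,4,6}
'c' @ 3: {}  — no active states
rest 'babb' ignored (set empty)
after full input: {}  (accept=5 not in)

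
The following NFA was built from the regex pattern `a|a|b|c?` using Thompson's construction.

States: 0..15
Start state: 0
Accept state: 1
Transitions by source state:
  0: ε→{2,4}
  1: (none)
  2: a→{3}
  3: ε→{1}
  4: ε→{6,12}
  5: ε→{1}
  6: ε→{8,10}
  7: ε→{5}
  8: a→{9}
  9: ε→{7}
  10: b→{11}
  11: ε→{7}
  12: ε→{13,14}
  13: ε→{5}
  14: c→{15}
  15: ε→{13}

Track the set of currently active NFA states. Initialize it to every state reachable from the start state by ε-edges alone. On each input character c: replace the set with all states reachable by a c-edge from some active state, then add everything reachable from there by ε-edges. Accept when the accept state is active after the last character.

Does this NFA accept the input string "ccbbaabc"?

Answer: REJECT

Steps:
initial (ε-close {0}): {0,1,2,4,5,6,8,10,12,13,14}
'c' @ 1: {1,5,13,15}  [accepting]
'c' @ 2: {}  — state set empty
rest 'bbaabc' ignored (set empty)
final: {}; accept 1 not in set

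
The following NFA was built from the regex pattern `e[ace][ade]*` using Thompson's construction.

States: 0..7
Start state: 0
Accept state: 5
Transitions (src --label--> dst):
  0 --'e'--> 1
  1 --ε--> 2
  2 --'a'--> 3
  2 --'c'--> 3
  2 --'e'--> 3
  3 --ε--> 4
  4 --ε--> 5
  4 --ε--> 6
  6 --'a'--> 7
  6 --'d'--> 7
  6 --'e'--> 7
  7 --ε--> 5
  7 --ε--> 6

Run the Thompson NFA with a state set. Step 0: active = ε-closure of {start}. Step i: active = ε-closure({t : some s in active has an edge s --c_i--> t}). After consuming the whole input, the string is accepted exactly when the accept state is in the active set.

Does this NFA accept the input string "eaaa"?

start: ε-closure({0}) = {0}
'e' @ 1: {1,2}
'a' @ 2: {3,4,5,6}  (accept∈set)
'a' @ 3: {5,6,7}  (accept∈set)
'a' @ 4: {5,6,7}  (accept∈set)
end set {5,6,7} — state 5 in

Answer: ACCEPT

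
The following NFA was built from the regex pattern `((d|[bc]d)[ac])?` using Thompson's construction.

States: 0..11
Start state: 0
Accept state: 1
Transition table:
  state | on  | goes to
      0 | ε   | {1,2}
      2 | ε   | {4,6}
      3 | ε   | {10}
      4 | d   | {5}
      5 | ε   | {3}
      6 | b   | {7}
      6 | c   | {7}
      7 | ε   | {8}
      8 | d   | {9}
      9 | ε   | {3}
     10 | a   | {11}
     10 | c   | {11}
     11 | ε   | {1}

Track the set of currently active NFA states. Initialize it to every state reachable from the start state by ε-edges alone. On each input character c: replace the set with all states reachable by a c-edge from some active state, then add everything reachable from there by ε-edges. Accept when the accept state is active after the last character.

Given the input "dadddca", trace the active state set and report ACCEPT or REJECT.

Answer: REJECT

Derivation:
S₀ = ε-closure({0}) = {0,1,2,4,6}
'd' @ 1: {3,5,10}
'a' @ 2: {1,11}  (accept∈set)
'd' @ 3: {}  — state set empty
rest 'ddca' ignored (set empty)
after full input: {}  (accept=1 not in)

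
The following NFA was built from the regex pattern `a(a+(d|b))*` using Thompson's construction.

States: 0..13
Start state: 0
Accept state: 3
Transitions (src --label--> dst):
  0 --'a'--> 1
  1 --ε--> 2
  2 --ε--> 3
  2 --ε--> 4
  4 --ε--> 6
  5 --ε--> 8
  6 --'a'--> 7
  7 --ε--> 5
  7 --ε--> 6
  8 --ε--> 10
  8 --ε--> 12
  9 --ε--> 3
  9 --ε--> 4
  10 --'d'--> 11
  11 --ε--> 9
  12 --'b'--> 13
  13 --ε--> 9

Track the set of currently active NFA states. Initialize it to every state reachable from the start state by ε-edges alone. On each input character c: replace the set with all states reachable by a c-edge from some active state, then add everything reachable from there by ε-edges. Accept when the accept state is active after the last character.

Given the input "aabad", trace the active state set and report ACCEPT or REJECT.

initial (ε-close {0}): {0}
'a' @ 1: {1,2,3,4,6}  [accepting]
'a' @ 2: {5,6,7,8,10,12}
'b' @ 3: {3,4,6,9,13}  [accepting]
'a' @ 4: {5,6,7,8,10,12}
'd' @ 5: {3,4,6,9,11}  [accepting]
end set {3,4,6,9,11} — state 3 in

Answer: ACCEPT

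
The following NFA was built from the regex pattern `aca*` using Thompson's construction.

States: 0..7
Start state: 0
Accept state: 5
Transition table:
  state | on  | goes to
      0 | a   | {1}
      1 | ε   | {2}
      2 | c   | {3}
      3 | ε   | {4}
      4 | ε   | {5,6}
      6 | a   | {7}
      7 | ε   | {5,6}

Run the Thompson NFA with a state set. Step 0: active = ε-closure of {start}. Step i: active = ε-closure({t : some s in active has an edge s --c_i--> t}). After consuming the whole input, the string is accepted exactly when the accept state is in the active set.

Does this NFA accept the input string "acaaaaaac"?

start: ε-closure({0}) = {0}
'a' @ 1: {1,2}
'c' @ 2: {3,4,5,6}  ✓accept
'a' @ 3: {5,6,7}  ✓accept
'a' @ 4: {5,6,7}  ✓accept
'a' @ 5: {5,6,7}  ✓accept
'a' @ 6: {5,6,7}  ✓accept
'a' @ 7: {5,6,7}  ✓accept
'a' @ 8: {5,6,7}  ✓accept
'c' @ 9: {}  — dead — no transitions
end set {} — state 5 not in

Answer: REJECT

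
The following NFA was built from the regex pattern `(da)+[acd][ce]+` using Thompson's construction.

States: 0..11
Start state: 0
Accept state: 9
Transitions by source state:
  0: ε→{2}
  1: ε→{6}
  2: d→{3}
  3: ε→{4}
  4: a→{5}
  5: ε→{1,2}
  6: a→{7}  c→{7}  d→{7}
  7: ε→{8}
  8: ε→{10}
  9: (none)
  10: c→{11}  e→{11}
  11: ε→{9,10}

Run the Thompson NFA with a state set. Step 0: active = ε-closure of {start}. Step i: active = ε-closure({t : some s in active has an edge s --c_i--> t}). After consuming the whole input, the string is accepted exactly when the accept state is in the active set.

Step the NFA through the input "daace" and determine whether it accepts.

Answer: ACCEPT

Trace:
initial (ε-close {0}): {0,2}
'd' @ 1: {3,4}
'a' @ 2: {1,2,5,6}
'a' @ 3: {7,8,10}
'c' @ 4: {9,10,11}  [accepting]
'e' @ 5: {9,10,11}  [accepting]
end set {9,10,11} — state 9 in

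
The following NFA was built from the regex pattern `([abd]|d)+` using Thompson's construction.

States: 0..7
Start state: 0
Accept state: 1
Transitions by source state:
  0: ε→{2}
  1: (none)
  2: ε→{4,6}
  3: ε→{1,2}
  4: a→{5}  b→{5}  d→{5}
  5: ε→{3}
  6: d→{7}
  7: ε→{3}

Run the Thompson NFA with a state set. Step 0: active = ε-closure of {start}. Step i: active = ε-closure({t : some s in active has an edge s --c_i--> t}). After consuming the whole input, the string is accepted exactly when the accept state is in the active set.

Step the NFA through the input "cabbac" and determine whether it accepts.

S₀ = ε-closure({0}) = {0,2,4,6}
'c' @ 1: {}  — state set empty
rest 'abbac' ignored (set empty)
end set {} — state 1 not in

Answer: REJECT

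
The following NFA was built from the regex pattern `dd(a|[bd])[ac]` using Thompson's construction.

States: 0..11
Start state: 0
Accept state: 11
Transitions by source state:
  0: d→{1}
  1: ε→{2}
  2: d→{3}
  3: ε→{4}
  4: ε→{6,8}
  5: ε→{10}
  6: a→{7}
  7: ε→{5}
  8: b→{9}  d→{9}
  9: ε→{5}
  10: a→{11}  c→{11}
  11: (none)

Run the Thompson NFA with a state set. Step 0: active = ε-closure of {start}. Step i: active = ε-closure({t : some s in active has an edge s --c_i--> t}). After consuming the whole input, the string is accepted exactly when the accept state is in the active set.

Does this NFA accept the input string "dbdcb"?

S₀ = ε-closure({0}) = {0}
'd' @ 1: {1,2}
'b' @ 2: {}  — dead — no transitions
rest 'dcb' ignored (set empty)
after full input: {}  (accept=11 not in)

Answer: REJECT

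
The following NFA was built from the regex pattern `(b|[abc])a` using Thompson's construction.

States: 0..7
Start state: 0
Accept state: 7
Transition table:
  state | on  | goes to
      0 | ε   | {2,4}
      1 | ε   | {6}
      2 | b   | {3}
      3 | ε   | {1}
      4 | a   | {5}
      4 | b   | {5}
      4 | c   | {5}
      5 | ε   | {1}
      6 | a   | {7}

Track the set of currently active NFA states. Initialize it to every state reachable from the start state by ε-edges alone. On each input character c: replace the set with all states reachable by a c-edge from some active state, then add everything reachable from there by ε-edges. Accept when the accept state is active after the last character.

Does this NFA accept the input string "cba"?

start: ε-closure({0}) = {0,2,4}
'c' @ 1: {1,5,6}
'b' @ 2: {}  — no active states
rest 'a' ignored (set empty)
after full input: {}  (accept=7 not in)

Answer: REJECT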